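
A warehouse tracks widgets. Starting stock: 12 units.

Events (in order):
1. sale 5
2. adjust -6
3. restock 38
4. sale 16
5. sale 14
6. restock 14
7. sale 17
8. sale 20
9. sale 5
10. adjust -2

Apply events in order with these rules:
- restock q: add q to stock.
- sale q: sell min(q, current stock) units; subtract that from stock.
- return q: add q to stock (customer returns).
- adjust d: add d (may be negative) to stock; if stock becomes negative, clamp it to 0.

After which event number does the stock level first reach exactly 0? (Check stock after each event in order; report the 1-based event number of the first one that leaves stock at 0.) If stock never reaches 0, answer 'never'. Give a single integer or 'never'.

Processing events:
Start: stock = 12
  Event 1 (sale 5): sell min(5,12)=5. stock: 12 - 5 = 7. total_sold = 5
  Event 2 (adjust -6): 7 + -6 = 1
  Event 3 (restock 38): 1 + 38 = 39
  Event 4 (sale 16): sell min(16,39)=16. stock: 39 - 16 = 23. total_sold = 21
  Event 5 (sale 14): sell min(14,23)=14. stock: 23 - 14 = 9. total_sold = 35
  Event 6 (restock 14): 9 + 14 = 23
  Event 7 (sale 17): sell min(17,23)=17. stock: 23 - 17 = 6. total_sold = 52
  Event 8 (sale 20): sell min(20,6)=6. stock: 6 - 6 = 0. total_sold = 58
  Event 9 (sale 5): sell min(5,0)=0. stock: 0 - 0 = 0. total_sold = 58
  Event 10 (adjust -2): 0 + -2 = 0 (clamped to 0)
Final: stock = 0, total_sold = 58

First zero at event 8.

Answer: 8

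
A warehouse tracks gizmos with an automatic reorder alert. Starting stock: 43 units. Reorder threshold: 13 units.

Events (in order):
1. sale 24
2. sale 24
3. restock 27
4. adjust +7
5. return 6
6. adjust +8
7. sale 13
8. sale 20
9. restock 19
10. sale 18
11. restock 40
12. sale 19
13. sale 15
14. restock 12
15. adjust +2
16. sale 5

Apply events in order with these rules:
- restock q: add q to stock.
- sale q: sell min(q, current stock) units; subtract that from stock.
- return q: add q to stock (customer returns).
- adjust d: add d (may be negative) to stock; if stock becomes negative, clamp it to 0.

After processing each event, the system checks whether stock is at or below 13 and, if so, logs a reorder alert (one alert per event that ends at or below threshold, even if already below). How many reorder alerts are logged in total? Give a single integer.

Processing events:
Start: stock = 43
  Event 1 (sale 24): sell min(24,43)=24. stock: 43 - 24 = 19. total_sold = 24
  Event 2 (sale 24): sell min(24,19)=19. stock: 19 - 19 = 0. total_sold = 43
  Event 3 (restock 27): 0 + 27 = 27
  Event 4 (adjust +7): 27 + 7 = 34
  Event 5 (return 6): 34 + 6 = 40
  Event 6 (adjust +8): 40 + 8 = 48
  Event 7 (sale 13): sell min(13,48)=13. stock: 48 - 13 = 35. total_sold = 56
  Event 8 (sale 20): sell min(20,35)=20. stock: 35 - 20 = 15. total_sold = 76
  Event 9 (restock 19): 15 + 19 = 34
  Event 10 (sale 18): sell min(18,34)=18. stock: 34 - 18 = 16. total_sold = 94
  Event 11 (restock 40): 16 + 40 = 56
  Event 12 (sale 19): sell min(19,56)=19. stock: 56 - 19 = 37. total_sold = 113
  Event 13 (sale 15): sell min(15,37)=15. stock: 37 - 15 = 22. total_sold = 128
  Event 14 (restock 12): 22 + 12 = 34
  Event 15 (adjust +2): 34 + 2 = 36
  Event 16 (sale 5): sell min(5,36)=5. stock: 36 - 5 = 31. total_sold = 133
Final: stock = 31, total_sold = 133

Checking against threshold 13:
  After event 1: stock=19 > 13
  After event 2: stock=0 <= 13 -> ALERT
  After event 3: stock=27 > 13
  After event 4: stock=34 > 13
  After event 5: stock=40 > 13
  After event 6: stock=48 > 13
  After event 7: stock=35 > 13
  After event 8: stock=15 > 13
  After event 9: stock=34 > 13
  After event 10: stock=16 > 13
  After event 11: stock=56 > 13
  After event 12: stock=37 > 13
  After event 13: stock=22 > 13
  After event 14: stock=34 > 13
  After event 15: stock=36 > 13
  After event 16: stock=31 > 13
Alert events: [2]. Count = 1

Answer: 1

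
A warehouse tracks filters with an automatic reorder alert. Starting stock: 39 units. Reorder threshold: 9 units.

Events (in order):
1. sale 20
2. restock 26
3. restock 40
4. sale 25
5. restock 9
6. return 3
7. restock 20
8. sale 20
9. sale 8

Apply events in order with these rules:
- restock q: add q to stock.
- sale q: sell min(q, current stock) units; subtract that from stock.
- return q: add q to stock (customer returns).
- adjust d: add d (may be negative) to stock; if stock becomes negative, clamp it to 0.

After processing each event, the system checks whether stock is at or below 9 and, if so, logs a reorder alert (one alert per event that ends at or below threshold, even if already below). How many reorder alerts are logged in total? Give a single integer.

Answer: 0

Derivation:
Processing events:
Start: stock = 39
  Event 1 (sale 20): sell min(20,39)=20. stock: 39 - 20 = 19. total_sold = 20
  Event 2 (restock 26): 19 + 26 = 45
  Event 3 (restock 40): 45 + 40 = 85
  Event 4 (sale 25): sell min(25,85)=25. stock: 85 - 25 = 60. total_sold = 45
  Event 5 (restock 9): 60 + 9 = 69
  Event 6 (return 3): 69 + 3 = 72
  Event 7 (restock 20): 72 + 20 = 92
  Event 8 (sale 20): sell min(20,92)=20. stock: 92 - 20 = 72. total_sold = 65
  Event 9 (sale 8): sell min(8,72)=8. stock: 72 - 8 = 64. total_sold = 73
Final: stock = 64, total_sold = 73

Checking against threshold 9:
  After event 1: stock=19 > 9
  After event 2: stock=45 > 9
  After event 3: stock=85 > 9
  After event 4: stock=60 > 9
  After event 5: stock=69 > 9
  After event 6: stock=72 > 9
  After event 7: stock=92 > 9
  After event 8: stock=72 > 9
  After event 9: stock=64 > 9
Alert events: []. Count = 0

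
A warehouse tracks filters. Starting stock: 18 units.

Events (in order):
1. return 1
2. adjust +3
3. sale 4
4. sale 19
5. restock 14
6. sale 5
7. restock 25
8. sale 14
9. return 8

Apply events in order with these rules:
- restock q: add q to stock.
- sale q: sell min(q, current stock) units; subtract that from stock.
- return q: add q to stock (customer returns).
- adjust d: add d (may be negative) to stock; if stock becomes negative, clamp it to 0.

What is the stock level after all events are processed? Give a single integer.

Processing events:
Start: stock = 18
  Event 1 (return 1): 18 + 1 = 19
  Event 2 (adjust +3): 19 + 3 = 22
  Event 3 (sale 4): sell min(4,22)=4. stock: 22 - 4 = 18. total_sold = 4
  Event 4 (sale 19): sell min(19,18)=18. stock: 18 - 18 = 0. total_sold = 22
  Event 5 (restock 14): 0 + 14 = 14
  Event 6 (sale 5): sell min(5,14)=5. stock: 14 - 5 = 9. total_sold = 27
  Event 7 (restock 25): 9 + 25 = 34
  Event 8 (sale 14): sell min(14,34)=14. stock: 34 - 14 = 20. total_sold = 41
  Event 9 (return 8): 20 + 8 = 28
Final: stock = 28, total_sold = 41

Answer: 28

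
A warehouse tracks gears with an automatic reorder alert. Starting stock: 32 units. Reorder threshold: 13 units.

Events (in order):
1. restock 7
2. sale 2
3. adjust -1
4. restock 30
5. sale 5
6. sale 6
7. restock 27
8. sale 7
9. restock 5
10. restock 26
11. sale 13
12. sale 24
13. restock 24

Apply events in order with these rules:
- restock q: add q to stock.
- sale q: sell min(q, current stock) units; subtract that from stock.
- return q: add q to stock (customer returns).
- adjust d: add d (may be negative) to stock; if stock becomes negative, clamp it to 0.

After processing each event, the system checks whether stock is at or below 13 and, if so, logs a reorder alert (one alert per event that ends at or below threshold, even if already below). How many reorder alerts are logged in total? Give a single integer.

Processing events:
Start: stock = 32
  Event 1 (restock 7): 32 + 7 = 39
  Event 2 (sale 2): sell min(2,39)=2. stock: 39 - 2 = 37. total_sold = 2
  Event 3 (adjust -1): 37 + -1 = 36
  Event 4 (restock 30): 36 + 30 = 66
  Event 5 (sale 5): sell min(5,66)=5. stock: 66 - 5 = 61. total_sold = 7
  Event 6 (sale 6): sell min(6,61)=6. stock: 61 - 6 = 55. total_sold = 13
  Event 7 (restock 27): 55 + 27 = 82
  Event 8 (sale 7): sell min(7,82)=7. stock: 82 - 7 = 75. total_sold = 20
  Event 9 (restock 5): 75 + 5 = 80
  Event 10 (restock 26): 80 + 26 = 106
  Event 11 (sale 13): sell min(13,106)=13. stock: 106 - 13 = 93. total_sold = 33
  Event 12 (sale 24): sell min(24,93)=24. stock: 93 - 24 = 69. total_sold = 57
  Event 13 (restock 24): 69 + 24 = 93
Final: stock = 93, total_sold = 57

Checking against threshold 13:
  After event 1: stock=39 > 13
  After event 2: stock=37 > 13
  After event 3: stock=36 > 13
  After event 4: stock=66 > 13
  After event 5: stock=61 > 13
  After event 6: stock=55 > 13
  After event 7: stock=82 > 13
  After event 8: stock=75 > 13
  After event 9: stock=80 > 13
  After event 10: stock=106 > 13
  After event 11: stock=93 > 13
  After event 12: stock=69 > 13
  After event 13: stock=93 > 13
Alert events: []. Count = 0

Answer: 0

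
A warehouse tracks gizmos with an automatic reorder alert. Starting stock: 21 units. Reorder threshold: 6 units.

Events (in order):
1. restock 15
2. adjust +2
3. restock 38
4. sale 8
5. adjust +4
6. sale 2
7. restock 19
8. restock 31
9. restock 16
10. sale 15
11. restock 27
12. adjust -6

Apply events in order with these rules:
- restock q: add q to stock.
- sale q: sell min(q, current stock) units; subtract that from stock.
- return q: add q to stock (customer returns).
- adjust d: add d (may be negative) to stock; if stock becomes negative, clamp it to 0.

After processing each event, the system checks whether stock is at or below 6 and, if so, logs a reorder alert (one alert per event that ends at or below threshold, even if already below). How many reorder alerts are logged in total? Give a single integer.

Processing events:
Start: stock = 21
  Event 1 (restock 15): 21 + 15 = 36
  Event 2 (adjust +2): 36 + 2 = 38
  Event 3 (restock 38): 38 + 38 = 76
  Event 4 (sale 8): sell min(8,76)=8. stock: 76 - 8 = 68. total_sold = 8
  Event 5 (adjust +4): 68 + 4 = 72
  Event 6 (sale 2): sell min(2,72)=2. stock: 72 - 2 = 70. total_sold = 10
  Event 7 (restock 19): 70 + 19 = 89
  Event 8 (restock 31): 89 + 31 = 120
  Event 9 (restock 16): 120 + 16 = 136
  Event 10 (sale 15): sell min(15,136)=15. stock: 136 - 15 = 121. total_sold = 25
  Event 11 (restock 27): 121 + 27 = 148
  Event 12 (adjust -6): 148 + -6 = 142
Final: stock = 142, total_sold = 25

Checking against threshold 6:
  After event 1: stock=36 > 6
  After event 2: stock=38 > 6
  After event 3: stock=76 > 6
  After event 4: stock=68 > 6
  After event 5: stock=72 > 6
  After event 6: stock=70 > 6
  After event 7: stock=89 > 6
  After event 8: stock=120 > 6
  After event 9: stock=136 > 6
  After event 10: stock=121 > 6
  After event 11: stock=148 > 6
  After event 12: stock=142 > 6
Alert events: []. Count = 0

Answer: 0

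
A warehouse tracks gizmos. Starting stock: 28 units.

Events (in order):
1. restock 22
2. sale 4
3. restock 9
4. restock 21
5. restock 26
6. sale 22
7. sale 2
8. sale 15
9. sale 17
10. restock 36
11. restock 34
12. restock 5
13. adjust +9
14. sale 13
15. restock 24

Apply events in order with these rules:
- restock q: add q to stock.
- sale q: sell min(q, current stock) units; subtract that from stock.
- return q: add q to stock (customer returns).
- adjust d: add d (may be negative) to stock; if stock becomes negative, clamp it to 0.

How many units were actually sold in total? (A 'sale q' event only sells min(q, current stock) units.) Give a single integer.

Answer: 73

Derivation:
Processing events:
Start: stock = 28
  Event 1 (restock 22): 28 + 22 = 50
  Event 2 (sale 4): sell min(4,50)=4. stock: 50 - 4 = 46. total_sold = 4
  Event 3 (restock 9): 46 + 9 = 55
  Event 4 (restock 21): 55 + 21 = 76
  Event 5 (restock 26): 76 + 26 = 102
  Event 6 (sale 22): sell min(22,102)=22. stock: 102 - 22 = 80. total_sold = 26
  Event 7 (sale 2): sell min(2,80)=2. stock: 80 - 2 = 78. total_sold = 28
  Event 8 (sale 15): sell min(15,78)=15. stock: 78 - 15 = 63. total_sold = 43
  Event 9 (sale 17): sell min(17,63)=17. stock: 63 - 17 = 46. total_sold = 60
  Event 10 (restock 36): 46 + 36 = 82
  Event 11 (restock 34): 82 + 34 = 116
  Event 12 (restock 5): 116 + 5 = 121
  Event 13 (adjust +9): 121 + 9 = 130
  Event 14 (sale 13): sell min(13,130)=13. stock: 130 - 13 = 117. total_sold = 73
  Event 15 (restock 24): 117 + 24 = 141
Final: stock = 141, total_sold = 73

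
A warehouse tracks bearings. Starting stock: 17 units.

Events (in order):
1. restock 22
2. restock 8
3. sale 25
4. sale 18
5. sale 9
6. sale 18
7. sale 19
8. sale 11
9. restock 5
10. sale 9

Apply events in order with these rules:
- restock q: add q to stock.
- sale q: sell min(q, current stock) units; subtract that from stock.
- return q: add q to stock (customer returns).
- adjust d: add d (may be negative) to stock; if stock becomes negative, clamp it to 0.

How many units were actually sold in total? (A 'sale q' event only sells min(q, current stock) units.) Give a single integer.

Answer: 52

Derivation:
Processing events:
Start: stock = 17
  Event 1 (restock 22): 17 + 22 = 39
  Event 2 (restock 8): 39 + 8 = 47
  Event 3 (sale 25): sell min(25,47)=25. stock: 47 - 25 = 22. total_sold = 25
  Event 4 (sale 18): sell min(18,22)=18. stock: 22 - 18 = 4. total_sold = 43
  Event 5 (sale 9): sell min(9,4)=4. stock: 4 - 4 = 0. total_sold = 47
  Event 6 (sale 18): sell min(18,0)=0. stock: 0 - 0 = 0. total_sold = 47
  Event 7 (sale 19): sell min(19,0)=0. stock: 0 - 0 = 0. total_sold = 47
  Event 8 (sale 11): sell min(11,0)=0. stock: 0 - 0 = 0. total_sold = 47
  Event 9 (restock 5): 0 + 5 = 5
  Event 10 (sale 9): sell min(9,5)=5. stock: 5 - 5 = 0. total_sold = 52
Final: stock = 0, total_sold = 52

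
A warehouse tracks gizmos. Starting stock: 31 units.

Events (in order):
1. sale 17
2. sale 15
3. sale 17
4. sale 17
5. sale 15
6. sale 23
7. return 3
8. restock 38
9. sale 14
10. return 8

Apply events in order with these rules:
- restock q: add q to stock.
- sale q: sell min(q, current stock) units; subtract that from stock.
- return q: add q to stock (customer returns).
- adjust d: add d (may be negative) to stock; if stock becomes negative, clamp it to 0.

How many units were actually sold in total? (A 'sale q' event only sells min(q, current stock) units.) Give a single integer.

Processing events:
Start: stock = 31
  Event 1 (sale 17): sell min(17,31)=17. stock: 31 - 17 = 14. total_sold = 17
  Event 2 (sale 15): sell min(15,14)=14. stock: 14 - 14 = 0. total_sold = 31
  Event 3 (sale 17): sell min(17,0)=0. stock: 0 - 0 = 0. total_sold = 31
  Event 4 (sale 17): sell min(17,0)=0. stock: 0 - 0 = 0. total_sold = 31
  Event 5 (sale 15): sell min(15,0)=0. stock: 0 - 0 = 0. total_sold = 31
  Event 6 (sale 23): sell min(23,0)=0. stock: 0 - 0 = 0. total_sold = 31
  Event 7 (return 3): 0 + 3 = 3
  Event 8 (restock 38): 3 + 38 = 41
  Event 9 (sale 14): sell min(14,41)=14. stock: 41 - 14 = 27. total_sold = 45
  Event 10 (return 8): 27 + 8 = 35
Final: stock = 35, total_sold = 45

Answer: 45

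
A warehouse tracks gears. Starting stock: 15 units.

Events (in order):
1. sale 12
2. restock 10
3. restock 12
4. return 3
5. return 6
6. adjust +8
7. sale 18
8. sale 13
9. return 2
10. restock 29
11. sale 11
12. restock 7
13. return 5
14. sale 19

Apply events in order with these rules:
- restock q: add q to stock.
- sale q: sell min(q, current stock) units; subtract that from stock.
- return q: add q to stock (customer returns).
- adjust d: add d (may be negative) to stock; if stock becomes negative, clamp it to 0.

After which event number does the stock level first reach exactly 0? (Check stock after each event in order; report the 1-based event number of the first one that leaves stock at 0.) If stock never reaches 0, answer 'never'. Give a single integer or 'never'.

Answer: never

Derivation:
Processing events:
Start: stock = 15
  Event 1 (sale 12): sell min(12,15)=12. stock: 15 - 12 = 3. total_sold = 12
  Event 2 (restock 10): 3 + 10 = 13
  Event 3 (restock 12): 13 + 12 = 25
  Event 4 (return 3): 25 + 3 = 28
  Event 5 (return 6): 28 + 6 = 34
  Event 6 (adjust +8): 34 + 8 = 42
  Event 7 (sale 18): sell min(18,42)=18. stock: 42 - 18 = 24. total_sold = 30
  Event 8 (sale 13): sell min(13,24)=13. stock: 24 - 13 = 11. total_sold = 43
  Event 9 (return 2): 11 + 2 = 13
  Event 10 (restock 29): 13 + 29 = 42
  Event 11 (sale 11): sell min(11,42)=11. stock: 42 - 11 = 31. total_sold = 54
  Event 12 (restock 7): 31 + 7 = 38
  Event 13 (return 5): 38 + 5 = 43
  Event 14 (sale 19): sell min(19,43)=19. stock: 43 - 19 = 24. total_sold = 73
Final: stock = 24, total_sold = 73

Stock never reaches 0.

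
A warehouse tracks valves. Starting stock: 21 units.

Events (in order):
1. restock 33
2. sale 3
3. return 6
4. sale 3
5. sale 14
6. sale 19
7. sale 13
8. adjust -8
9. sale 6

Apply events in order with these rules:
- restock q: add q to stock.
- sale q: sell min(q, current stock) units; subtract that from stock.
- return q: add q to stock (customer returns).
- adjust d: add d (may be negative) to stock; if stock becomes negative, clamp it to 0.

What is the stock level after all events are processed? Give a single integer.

Answer: 0

Derivation:
Processing events:
Start: stock = 21
  Event 1 (restock 33): 21 + 33 = 54
  Event 2 (sale 3): sell min(3,54)=3. stock: 54 - 3 = 51. total_sold = 3
  Event 3 (return 6): 51 + 6 = 57
  Event 4 (sale 3): sell min(3,57)=3. stock: 57 - 3 = 54. total_sold = 6
  Event 5 (sale 14): sell min(14,54)=14. stock: 54 - 14 = 40. total_sold = 20
  Event 6 (sale 19): sell min(19,40)=19. stock: 40 - 19 = 21. total_sold = 39
  Event 7 (sale 13): sell min(13,21)=13. stock: 21 - 13 = 8. total_sold = 52
  Event 8 (adjust -8): 8 + -8 = 0
  Event 9 (sale 6): sell min(6,0)=0. stock: 0 - 0 = 0. total_sold = 52
Final: stock = 0, total_sold = 52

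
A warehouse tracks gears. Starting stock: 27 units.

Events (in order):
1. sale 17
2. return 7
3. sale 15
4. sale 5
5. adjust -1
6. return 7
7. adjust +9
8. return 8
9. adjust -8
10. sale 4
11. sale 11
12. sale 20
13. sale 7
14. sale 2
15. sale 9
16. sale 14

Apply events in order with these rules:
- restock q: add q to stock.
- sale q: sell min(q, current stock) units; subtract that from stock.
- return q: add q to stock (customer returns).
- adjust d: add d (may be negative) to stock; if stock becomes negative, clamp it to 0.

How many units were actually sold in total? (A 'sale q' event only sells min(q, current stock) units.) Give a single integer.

Answer: 50

Derivation:
Processing events:
Start: stock = 27
  Event 1 (sale 17): sell min(17,27)=17. stock: 27 - 17 = 10. total_sold = 17
  Event 2 (return 7): 10 + 7 = 17
  Event 3 (sale 15): sell min(15,17)=15. stock: 17 - 15 = 2. total_sold = 32
  Event 4 (sale 5): sell min(5,2)=2. stock: 2 - 2 = 0. total_sold = 34
  Event 5 (adjust -1): 0 + -1 = 0 (clamped to 0)
  Event 6 (return 7): 0 + 7 = 7
  Event 7 (adjust +9): 7 + 9 = 16
  Event 8 (return 8): 16 + 8 = 24
  Event 9 (adjust -8): 24 + -8 = 16
  Event 10 (sale 4): sell min(4,16)=4. stock: 16 - 4 = 12. total_sold = 38
  Event 11 (sale 11): sell min(11,12)=11. stock: 12 - 11 = 1. total_sold = 49
  Event 12 (sale 20): sell min(20,1)=1. stock: 1 - 1 = 0. total_sold = 50
  Event 13 (sale 7): sell min(7,0)=0. stock: 0 - 0 = 0. total_sold = 50
  Event 14 (sale 2): sell min(2,0)=0. stock: 0 - 0 = 0. total_sold = 50
  Event 15 (sale 9): sell min(9,0)=0. stock: 0 - 0 = 0. total_sold = 50
  Event 16 (sale 14): sell min(14,0)=0. stock: 0 - 0 = 0. total_sold = 50
Final: stock = 0, total_sold = 50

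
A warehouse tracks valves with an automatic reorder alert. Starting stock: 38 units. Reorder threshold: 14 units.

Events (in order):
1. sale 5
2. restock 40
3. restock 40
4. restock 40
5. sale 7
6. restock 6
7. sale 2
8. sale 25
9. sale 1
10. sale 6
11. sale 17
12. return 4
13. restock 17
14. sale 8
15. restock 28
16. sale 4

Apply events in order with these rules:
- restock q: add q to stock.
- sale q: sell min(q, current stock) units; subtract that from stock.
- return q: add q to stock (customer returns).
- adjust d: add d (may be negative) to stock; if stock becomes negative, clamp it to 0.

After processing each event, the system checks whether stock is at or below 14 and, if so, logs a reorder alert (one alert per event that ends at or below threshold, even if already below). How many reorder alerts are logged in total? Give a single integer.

Answer: 0

Derivation:
Processing events:
Start: stock = 38
  Event 1 (sale 5): sell min(5,38)=5. stock: 38 - 5 = 33. total_sold = 5
  Event 2 (restock 40): 33 + 40 = 73
  Event 3 (restock 40): 73 + 40 = 113
  Event 4 (restock 40): 113 + 40 = 153
  Event 5 (sale 7): sell min(7,153)=7. stock: 153 - 7 = 146. total_sold = 12
  Event 6 (restock 6): 146 + 6 = 152
  Event 7 (sale 2): sell min(2,152)=2. stock: 152 - 2 = 150. total_sold = 14
  Event 8 (sale 25): sell min(25,150)=25. stock: 150 - 25 = 125. total_sold = 39
  Event 9 (sale 1): sell min(1,125)=1. stock: 125 - 1 = 124. total_sold = 40
  Event 10 (sale 6): sell min(6,124)=6. stock: 124 - 6 = 118. total_sold = 46
  Event 11 (sale 17): sell min(17,118)=17. stock: 118 - 17 = 101. total_sold = 63
  Event 12 (return 4): 101 + 4 = 105
  Event 13 (restock 17): 105 + 17 = 122
  Event 14 (sale 8): sell min(8,122)=8. stock: 122 - 8 = 114. total_sold = 71
  Event 15 (restock 28): 114 + 28 = 142
  Event 16 (sale 4): sell min(4,142)=4. stock: 142 - 4 = 138. total_sold = 75
Final: stock = 138, total_sold = 75

Checking against threshold 14:
  After event 1: stock=33 > 14
  After event 2: stock=73 > 14
  After event 3: stock=113 > 14
  After event 4: stock=153 > 14
  After event 5: stock=146 > 14
  After event 6: stock=152 > 14
  After event 7: stock=150 > 14
  After event 8: stock=125 > 14
  After event 9: stock=124 > 14
  After event 10: stock=118 > 14
  After event 11: stock=101 > 14
  After event 12: stock=105 > 14
  After event 13: stock=122 > 14
  After event 14: stock=114 > 14
  After event 15: stock=142 > 14
  After event 16: stock=138 > 14
Alert events: []. Count = 0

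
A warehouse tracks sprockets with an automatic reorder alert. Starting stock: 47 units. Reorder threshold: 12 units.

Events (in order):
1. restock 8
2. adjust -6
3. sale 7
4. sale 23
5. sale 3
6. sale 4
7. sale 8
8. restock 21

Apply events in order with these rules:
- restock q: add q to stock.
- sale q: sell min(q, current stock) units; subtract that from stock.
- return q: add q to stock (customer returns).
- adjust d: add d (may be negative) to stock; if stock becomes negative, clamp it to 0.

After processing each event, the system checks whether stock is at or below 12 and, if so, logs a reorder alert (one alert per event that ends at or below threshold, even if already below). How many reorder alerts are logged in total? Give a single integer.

Processing events:
Start: stock = 47
  Event 1 (restock 8): 47 + 8 = 55
  Event 2 (adjust -6): 55 + -6 = 49
  Event 3 (sale 7): sell min(7,49)=7. stock: 49 - 7 = 42. total_sold = 7
  Event 4 (sale 23): sell min(23,42)=23. stock: 42 - 23 = 19. total_sold = 30
  Event 5 (sale 3): sell min(3,19)=3. stock: 19 - 3 = 16. total_sold = 33
  Event 6 (sale 4): sell min(4,16)=4. stock: 16 - 4 = 12. total_sold = 37
  Event 7 (sale 8): sell min(8,12)=8. stock: 12 - 8 = 4. total_sold = 45
  Event 8 (restock 21): 4 + 21 = 25
Final: stock = 25, total_sold = 45

Checking against threshold 12:
  After event 1: stock=55 > 12
  After event 2: stock=49 > 12
  After event 3: stock=42 > 12
  After event 4: stock=19 > 12
  After event 5: stock=16 > 12
  After event 6: stock=12 <= 12 -> ALERT
  After event 7: stock=4 <= 12 -> ALERT
  After event 8: stock=25 > 12
Alert events: [6, 7]. Count = 2

Answer: 2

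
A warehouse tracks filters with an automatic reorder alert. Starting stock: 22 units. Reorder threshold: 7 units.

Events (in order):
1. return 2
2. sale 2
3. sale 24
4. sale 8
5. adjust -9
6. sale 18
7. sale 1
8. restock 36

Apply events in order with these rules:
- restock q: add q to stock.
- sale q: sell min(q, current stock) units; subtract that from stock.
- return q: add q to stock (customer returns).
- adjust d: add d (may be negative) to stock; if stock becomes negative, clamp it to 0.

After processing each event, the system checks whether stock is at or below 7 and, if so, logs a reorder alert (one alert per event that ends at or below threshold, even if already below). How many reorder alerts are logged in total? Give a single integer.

Answer: 5

Derivation:
Processing events:
Start: stock = 22
  Event 1 (return 2): 22 + 2 = 24
  Event 2 (sale 2): sell min(2,24)=2. stock: 24 - 2 = 22. total_sold = 2
  Event 3 (sale 24): sell min(24,22)=22. stock: 22 - 22 = 0. total_sold = 24
  Event 4 (sale 8): sell min(8,0)=0. stock: 0 - 0 = 0. total_sold = 24
  Event 5 (adjust -9): 0 + -9 = 0 (clamped to 0)
  Event 6 (sale 18): sell min(18,0)=0. stock: 0 - 0 = 0. total_sold = 24
  Event 7 (sale 1): sell min(1,0)=0. stock: 0 - 0 = 0. total_sold = 24
  Event 8 (restock 36): 0 + 36 = 36
Final: stock = 36, total_sold = 24

Checking against threshold 7:
  After event 1: stock=24 > 7
  After event 2: stock=22 > 7
  After event 3: stock=0 <= 7 -> ALERT
  After event 4: stock=0 <= 7 -> ALERT
  After event 5: stock=0 <= 7 -> ALERT
  After event 6: stock=0 <= 7 -> ALERT
  After event 7: stock=0 <= 7 -> ALERT
  After event 8: stock=36 > 7
Alert events: [3, 4, 5, 6, 7]. Count = 5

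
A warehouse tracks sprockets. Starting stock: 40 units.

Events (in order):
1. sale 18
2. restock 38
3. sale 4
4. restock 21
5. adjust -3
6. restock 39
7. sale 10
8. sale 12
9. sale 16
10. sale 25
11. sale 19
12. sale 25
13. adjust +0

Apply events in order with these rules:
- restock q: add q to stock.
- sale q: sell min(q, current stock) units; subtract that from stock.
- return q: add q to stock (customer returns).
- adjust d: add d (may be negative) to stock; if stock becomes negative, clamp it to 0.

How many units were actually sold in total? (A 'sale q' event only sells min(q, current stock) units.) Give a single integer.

Processing events:
Start: stock = 40
  Event 1 (sale 18): sell min(18,40)=18. stock: 40 - 18 = 22. total_sold = 18
  Event 2 (restock 38): 22 + 38 = 60
  Event 3 (sale 4): sell min(4,60)=4. stock: 60 - 4 = 56. total_sold = 22
  Event 4 (restock 21): 56 + 21 = 77
  Event 5 (adjust -3): 77 + -3 = 74
  Event 6 (restock 39): 74 + 39 = 113
  Event 7 (sale 10): sell min(10,113)=10. stock: 113 - 10 = 103. total_sold = 32
  Event 8 (sale 12): sell min(12,103)=12. stock: 103 - 12 = 91. total_sold = 44
  Event 9 (sale 16): sell min(16,91)=16. stock: 91 - 16 = 75. total_sold = 60
  Event 10 (sale 25): sell min(25,75)=25. stock: 75 - 25 = 50. total_sold = 85
  Event 11 (sale 19): sell min(19,50)=19. stock: 50 - 19 = 31. total_sold = 104
  Event 12 (sale 25): sell min(25,31)=25. stock: 31 - 25 = 6. total_sold = 129
  Event 13 (adjust +0): 6 + 0 = 6
Final: stock = 6, total_sold = 129

Answer: 129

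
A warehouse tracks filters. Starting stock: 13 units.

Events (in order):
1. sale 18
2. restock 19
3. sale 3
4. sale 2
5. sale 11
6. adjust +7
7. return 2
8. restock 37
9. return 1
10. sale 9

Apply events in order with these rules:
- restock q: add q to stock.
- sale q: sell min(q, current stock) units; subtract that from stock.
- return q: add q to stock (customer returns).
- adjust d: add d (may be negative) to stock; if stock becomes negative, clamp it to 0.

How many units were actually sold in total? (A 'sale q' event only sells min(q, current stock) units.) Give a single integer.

Processing events:
Start: stock = 13
  Event 1 (sale 18): sell min(18,13)=13. stock: 13 - 13 = 0. total_sold = 13
  Event 2 (restock 19): 0 + 19 = 19
  Event 3 (sale 3): sell min(3,19)=3. stock: 19 - 3 = 16. total_sold = 16
  Event 4 (sale 2): sell min(2,16)=2. stock: 16 - 2 = 14. total_sold = 18
  Event 5 (sale 11): sell min(11,14)=11. stock: 14 - 11 = 3. total_sold = 29
  Event 6 (adjust +7): 3 + 7 = 10
  Event 7 (return 2): 10 + 2 = 12
  Event 8 (restock 37): 12 + 37 = 49
  Event 9 (return 1): 49 + 1 = 50
  Event 10 (sale 9): sell min(9,50)=9. stock: 50 - 9 = 41. total_sold = 38
Final: stock = 41, total_sold = 38

Answer: 38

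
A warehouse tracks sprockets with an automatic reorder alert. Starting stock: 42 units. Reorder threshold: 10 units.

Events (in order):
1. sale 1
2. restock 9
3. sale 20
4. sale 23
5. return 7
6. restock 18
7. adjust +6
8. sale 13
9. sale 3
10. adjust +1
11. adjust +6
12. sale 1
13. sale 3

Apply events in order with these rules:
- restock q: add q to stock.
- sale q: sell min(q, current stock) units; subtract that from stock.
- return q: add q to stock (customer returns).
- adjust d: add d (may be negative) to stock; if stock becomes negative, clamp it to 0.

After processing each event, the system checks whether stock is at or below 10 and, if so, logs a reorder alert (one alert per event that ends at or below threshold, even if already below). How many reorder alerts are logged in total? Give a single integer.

Processing events:
Start: stock = 42
  Event 1 (sale 1): sell min(1,42)=1. stock: 42 - 1 = 41. total_sold = 1
  Event 2 (restock 9): 41 + 9 = 50
  Event 3 (sale 20): sell min(20,50)=20. stock: 50 - 20 = 30. total_sold = 21
  Event 4 (sale 23): sell min(23,30)=23. stock: 30 - 23 = 7. total_sold = 44
  Event 5 (return 7): 7 + 7 = 14
  Event 6 (restock 18): 14 + 18 = 32
  Event 7 (adjust +6): 32 + 6 = 38
  Event 8 (sale 13): sell min(13,38)=13. stock: 38 - 13 = 25. total_sold = 57
  Event 9 (sale 3): sell min(3,25)=3. stock: 25 - 3 = 22. total_sold = 60
  Event 10 (adjust +1): 22 + 1 = 23
  Event 11 (adjust +6): 23 + 6 = 29
  Event 12 (sale 1): sell min(1,29)=1. stock: 29 - 1 = 28. total_sold = 61
  Event 13 (sale 3): sell min(3,28)=3. stock: 28 - 3 = 25. total_sold = 64
Final: stock = 25, total_sold = 64

Checking against threshold 10:
  After event 1: stock=41 > 10
  After event 2: stock=50 > 10
  After event 3: stock=30 > 10
  After event 4: stock=7 <= 10 -> ALERT
  After event 5: stock=14 > 10
  After event 6: stock=32 > 10
  After event 7: stock=38 > 10
  After event 8: stock=25 > 10
  After event 9: stock=22 > 10
  After event 10: stock=23 > 10
  After event 11: stock=29 > 10
  After event 12: stock=28 > 10
  After event 13: stock=25 > 10
Alert events: [4]. Count = 1

Answer: 1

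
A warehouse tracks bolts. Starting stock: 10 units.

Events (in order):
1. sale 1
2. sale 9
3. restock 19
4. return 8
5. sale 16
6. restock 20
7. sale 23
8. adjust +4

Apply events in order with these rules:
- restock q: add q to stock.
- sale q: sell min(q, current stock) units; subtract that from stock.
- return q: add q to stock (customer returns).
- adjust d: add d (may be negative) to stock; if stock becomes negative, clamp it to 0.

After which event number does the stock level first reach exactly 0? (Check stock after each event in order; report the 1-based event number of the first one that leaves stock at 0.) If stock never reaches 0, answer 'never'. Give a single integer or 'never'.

Answer: 2

Derivation:
Processing events:
Start: stock = 10
  Event 1 (sale 1): sell min(1,10)=1. stock: 10 - 1 = 9. total_sold = 1
  Event 2 (sale 9): sell min(9,9)=9. stock: 9 - 9 = 0. total_sold = 10
  Event 3 (restock 19): 0 + 19 = 19
  Event 4 (return 8): 19 + 8 = 27
  Event 5 (sale 16): sell min(16,27)=16. stock: 27 - 16 = 11. total_sold = 26
  Event 6 (restock 20): 11 + 20 = 31
  Event 7 (sale 23): sell min(23,31)=23. stock: 31 - 23 = 8. total_sold = 49
  Event 8 (adjust +4): 8 + 4 = 12
Final: stock = 12, total_sold = 49

First zero at event 2.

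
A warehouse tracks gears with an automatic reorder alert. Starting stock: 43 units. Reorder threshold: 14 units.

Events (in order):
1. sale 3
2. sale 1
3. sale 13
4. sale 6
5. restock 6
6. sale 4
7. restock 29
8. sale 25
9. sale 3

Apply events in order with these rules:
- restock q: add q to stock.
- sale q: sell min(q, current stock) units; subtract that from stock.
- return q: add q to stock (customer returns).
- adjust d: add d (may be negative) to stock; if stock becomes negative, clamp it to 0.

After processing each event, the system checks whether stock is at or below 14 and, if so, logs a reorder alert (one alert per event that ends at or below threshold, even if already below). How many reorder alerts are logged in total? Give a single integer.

Processing events:
Start: stock = 43
  Event 1 (sale 3): sell min(3,43)=3. stock: 43 - 3 = 40. total_sold = 3
  Event 2 (sale 1): sell min(1,40)=1. stock: 40 - 1 = 39. total_sold = 4
  Event 3 (sale 13): sell min(13,39)=13. stock: 39 - 13 = 26. total_sold = 17
  Event 4 (sale 6): sell min(6,26)=6. stock: 26 - 6 = 20. total_sold = 23
  Event 5 (restock 6): 20 + 6 = 26
  Event 6 (sale 4): sell min(4,26)=4. stock: 26 - 4 = 22. total_sold = 27
  Event 7 (restock 29): 22 + 29 = 51
  Event 8 (sale 25): sell min(25,51)=25. stock: 51 - 25 = 26. total_sold = 52
  Event 9 (sale 3): sell min(3,26)=3. stock: 26 - 3 = 23. total_sold = 55
Final: stock = 23, total_sold = 55

Checking against threshold 14:
  After event 1: stock=40 > 14
  After event 2: stock=39 > 14
  After event 3: stock=26 > 14
  After event 4: stock=20 > 14
  After event 5: stock=26 > 14
  After event 6: stock=22 > 14
  After event 7: stock=51 > 14
  After event 8: stock=26 > 14
  After event 9: stock=23 > 14
Alert events: []. Count = 0

Answer: 0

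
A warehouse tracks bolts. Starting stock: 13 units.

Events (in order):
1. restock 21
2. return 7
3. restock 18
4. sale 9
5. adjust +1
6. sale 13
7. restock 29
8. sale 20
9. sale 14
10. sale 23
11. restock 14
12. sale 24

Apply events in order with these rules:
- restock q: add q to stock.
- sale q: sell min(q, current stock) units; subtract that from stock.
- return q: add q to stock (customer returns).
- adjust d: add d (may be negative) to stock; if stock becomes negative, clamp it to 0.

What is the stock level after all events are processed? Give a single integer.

Answer: 0

Derivation:
Processing events:
Start: stock = 13
  Event 1 (restock 21): 13 + 21 = 34
  Event 2 (return 7): 34 + 7 = 41
  Event 3 (restock 18): 41 + 18 = 59
  Event 4 (sale 9): sell min(9,59)=9. stock: 59 - 9 = 50. total_sold = 9
  Event 5 (adjust +1): 50 + 1 = 51
  Event 6 (sale 13): sell min(13,51)=13. stock: 51 - 13 = 38. total_sold = 22
  Event 7 (restock 29): 38 + 29 = 67
  Event 8 (sale 20): sell min(20,67)=20. stock: 67 - 20 = 47. total_sold = 42
  Event 9 (sale 14): sell min(14,47)=14. stock: 47 - 14 = 33. total_sold = 56
  Event 10 (sale 23): sell min(23,33)=23. stock: 33 - 23 = 10. total_sold = 79
  Event 11 (restock 14): 10 + 14 = 24
  Event 12 (sale 24): sell min(24,24)=24. stock: 24 - 24 = 0. total_sold = 103
Final: stock = 0, total_sold = 103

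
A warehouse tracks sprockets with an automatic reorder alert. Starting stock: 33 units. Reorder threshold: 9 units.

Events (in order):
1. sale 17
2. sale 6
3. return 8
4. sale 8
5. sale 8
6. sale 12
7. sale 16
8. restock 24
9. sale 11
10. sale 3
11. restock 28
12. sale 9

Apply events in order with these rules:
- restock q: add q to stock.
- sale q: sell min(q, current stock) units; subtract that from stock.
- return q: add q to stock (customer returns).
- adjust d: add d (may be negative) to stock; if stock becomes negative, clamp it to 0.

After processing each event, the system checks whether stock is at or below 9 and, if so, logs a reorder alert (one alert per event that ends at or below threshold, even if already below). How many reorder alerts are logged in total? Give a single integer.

Processing events:
Start: stock = 33
  Event 1 (sale 17): sell min(17,33)=17. stock: 33 - 17 = 16. total_sold = 17
  Event 2 (sale 6): sell min(6,16)=6. stock: 16 - 6 = 10. total_sold = 23
  Event 3 (return 8): 10 + 8 = 18
  Event 4 (sale 8): sell min(8,18)=8. stock: 18 - 8 = 10. total_sold = 31
  Event 5 (sale 8): sell min(8,10)=8. stock: 10 - 8 = 2. total_sold = 39
  Event 6 (sale 12): sell min(12,2)=2. stock: 2 - 2 = 0. total_sold = 41
  Event 7 (sale 16): sell min(16,0)=0. stock: 0 - 0 = 0. total_sold = 41
  Event 8 (restock 24): 0 + 24 = 24
  Event 9 (sale 11): sell min(11,24)=11. stock: 24 - 11 = 13. total_sold = 52
  Event 10 (sale 3): sell min(3,13)=3. stock: 13 - 3 = 10. total_sold = 55
  Event 11 (restock 28): 10 + 28 = 38
  Event 12 (sale 9): sell min(9,38)=9. stock: 38 - 9 = 29. total_sold = 64
Final: stock = 29, total_sold = 64

Checking against threshold 9:
  After event 1: stock=16 > 9
  After event 2: stock=10 > 9
  After event 3: stock=18 > 9
  After event 4: stock=10 > 9
  After event 5: stock=2 <= 9 -> ALERT
  After event 6: stock=0 <= 9 -> ALERT
  After event 7: stock=0 <= 9 -> ALERT
  After event 8: stock=24 > 9
  After event 9: stock=13 > 9
  After event 10: stock=10 > 9
  After event 11: stock=38 > 9
  After event 12: stock=29 > 9
Alert events: [5, 6, 7]. Count = 3

Answer: 3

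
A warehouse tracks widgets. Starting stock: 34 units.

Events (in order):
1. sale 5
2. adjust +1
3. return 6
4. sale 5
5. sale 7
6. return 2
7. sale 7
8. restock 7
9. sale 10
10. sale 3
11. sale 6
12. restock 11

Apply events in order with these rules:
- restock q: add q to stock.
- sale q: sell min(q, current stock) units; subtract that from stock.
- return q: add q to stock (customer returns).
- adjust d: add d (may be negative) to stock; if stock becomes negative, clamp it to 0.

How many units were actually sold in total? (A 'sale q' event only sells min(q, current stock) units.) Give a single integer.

Answer: 43

Derivation:
Processing events:
Start: stock = 34
  Event 1 (sale 5): sell min(5,34)=5. stock: 34 - 5 = 29. total_sold = 5
  Event 2 (adjust +1): 29 + 1 = 30
  Event 3 (return 6): 30 + 6 = 36
  Event 4 (sale 5): sell min(5,36)=5. stock: 36 - 5 = 31. total_sold = 10
  Event 5 (sale 7): sell min(7,31)=7. stock: 31 - 7 = 24. total_sold = 17
  Event 6 (return 2): 24 + 2 = 26
  Event 7 (sale 7): sell min(7,26)=7. stock: 26 - 7 = 19. total_sold = 24
  Event 8 (restock 7): 19 + 7 = 26
  Event 9 (sale 10): sell min(10,26)=10. stock: 26 - 10 = 16. total_sold = 34
  Event 10 (sale 3): sell min(3,16)=3. stock: 16 - 3 = 13. total_sold = 37
  Event 11 (sale 6): sell min(6,13)=6. stock: 13 - 6 = 7. total_sold = 43
  Event 12 (restock 11): 7 + 11 = 18
Final: stock = 18, total_sold = 43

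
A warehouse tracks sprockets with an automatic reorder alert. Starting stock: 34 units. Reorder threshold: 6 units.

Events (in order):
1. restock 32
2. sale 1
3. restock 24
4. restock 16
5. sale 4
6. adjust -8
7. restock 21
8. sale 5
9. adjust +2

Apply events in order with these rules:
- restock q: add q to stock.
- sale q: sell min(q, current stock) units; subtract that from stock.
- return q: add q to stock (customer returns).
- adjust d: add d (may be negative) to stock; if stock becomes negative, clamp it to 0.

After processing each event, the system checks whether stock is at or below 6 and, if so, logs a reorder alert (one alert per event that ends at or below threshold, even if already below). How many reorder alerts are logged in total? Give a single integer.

Answer: 0

Derivation:
Processing events:
Start: stock = 34
  Event 1 (restock 32): 34 + 32 = 66
  Event 2 (sale 1): sell min(1,66)=1. stock: 66 - 1 = 65. total_sold = 1
  Event 3 (restock 24): 65 + 24 = 89
  Event 4 (restock 16): 89 + 16 = 105
  Event 5 (sale 4): sell min(4,105)=4. stock: 105 - 4 = 101. total_sold = 5
  Event 6 (adjust -8): 101 + -8 = 93
  Event 7 (restock 21): 93 + 21 = 114
  Event 8 (sale 5): sell min(5,114)=5. stock: 114 - 5 = 109. total_sold = 10
  Event 9 (adjust +2): 109 + 2 = 111
Final: stock = 111, total_sold = 10

Checking against threshold 6:
  After event 1: stock=66 > 6
  After event 2: stock=65 > 6
  After event 3: stock=89 > 6
  After event 4: stock=105 > 6
  After event 5: stock=101 > 6
  After event 6: stock=93 > 6
  After event 7: stock=114 > 6
  After event 8: stock=109 > 6
  After event 9: stock=111 > 6
Alert events: []. Count = 0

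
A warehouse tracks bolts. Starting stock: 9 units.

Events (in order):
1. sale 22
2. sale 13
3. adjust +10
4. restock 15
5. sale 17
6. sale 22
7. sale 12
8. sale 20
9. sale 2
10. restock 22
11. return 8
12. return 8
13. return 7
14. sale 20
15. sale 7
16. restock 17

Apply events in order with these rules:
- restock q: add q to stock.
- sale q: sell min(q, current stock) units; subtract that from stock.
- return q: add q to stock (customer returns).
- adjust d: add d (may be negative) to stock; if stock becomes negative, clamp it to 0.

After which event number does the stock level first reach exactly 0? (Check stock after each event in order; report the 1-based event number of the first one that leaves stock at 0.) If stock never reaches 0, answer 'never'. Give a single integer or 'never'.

Answer: 1

Derivation:
Processing events:
Start: stock = 9
  Event 1 (sale 22): sell min(22,9)=9. stock: 9 - 9 = 0. total_sold = 9
  Event 2 (sale 13): sell min(13,0)=0. stock: 0 - 0 = 0. total_sold = 9
  Event 3 (adjust +10): 0 + 10 = 10
  Event 4 (restock 15): 10 + 15 = 25
  Event 5 (sale 17): sell min(17,25)=17. stock: 25 - 17 = 8. total_sold = 26
  Event 6 (sale 22): sell min(22,8)=8. stock: 8 - 8 = 0. total_sold = 34
  Event 7 (sale 12): sell min(12,0)=0. stock: 0 - 0 = 0. total_sold = 34
  Event 8 (sale 20): sell min(20,0)=0. stock: 0 - 0 = 0. total_sold = 34
  Event 9 (sale 2): sell min(2,0)=0. stock: 0 - 0 = 0. total_sold = 34
  Event 10 (restock 22): 0 + 22 = 22
  Event 11 (return 8): 22 + 8 = 30
  Event 12 (return 8): 30 + 8 = 38
  Event 13 (return 7): 38 + 7 = 45
  Event 14 (sale 20): sell min(20,45)=20. stock: 45 - 20 = 25. total_sold = 54
  Event 15 (sale 7): sell min(7,25)=7. stock: 25 - 7 = 18. total_sold = 61
  Event 16 (restock 17): 18 + 17 = 35
Final: stock = 35, total_sold = 61

First zero at event 1.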